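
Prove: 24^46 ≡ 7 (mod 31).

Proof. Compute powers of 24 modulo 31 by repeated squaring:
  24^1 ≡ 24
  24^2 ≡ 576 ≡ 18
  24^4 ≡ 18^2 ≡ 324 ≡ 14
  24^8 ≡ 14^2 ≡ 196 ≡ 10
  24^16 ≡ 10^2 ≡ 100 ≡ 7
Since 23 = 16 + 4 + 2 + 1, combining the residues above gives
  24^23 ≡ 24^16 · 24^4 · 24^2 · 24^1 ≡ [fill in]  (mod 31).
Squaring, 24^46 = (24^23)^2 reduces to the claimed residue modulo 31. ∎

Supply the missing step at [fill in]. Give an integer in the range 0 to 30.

21

Multiply the listed residues: 7 · 14 · 18 · 24 = 98 → 1764 → 42336.
Reducing modulo 31: 42336 = 1365·31 + 21, so 24^23 ≡ 21.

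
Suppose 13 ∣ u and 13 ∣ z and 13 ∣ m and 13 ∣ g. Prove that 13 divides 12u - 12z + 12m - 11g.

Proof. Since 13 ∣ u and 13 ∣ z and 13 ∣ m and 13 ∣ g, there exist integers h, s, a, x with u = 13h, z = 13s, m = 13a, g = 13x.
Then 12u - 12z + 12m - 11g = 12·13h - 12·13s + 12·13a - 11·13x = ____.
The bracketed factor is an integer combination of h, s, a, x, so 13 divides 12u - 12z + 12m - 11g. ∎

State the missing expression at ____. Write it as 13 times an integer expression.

Pull the common 13 out of every term: 12·13h - 12·13s + 12·13a - 11·13x = 13(12a + 12h - 12s - 11x).
12a + 12h - 12s - 11x is an integer, which exhibits the divisibility.

13(12a + 12h - 12s - 11x)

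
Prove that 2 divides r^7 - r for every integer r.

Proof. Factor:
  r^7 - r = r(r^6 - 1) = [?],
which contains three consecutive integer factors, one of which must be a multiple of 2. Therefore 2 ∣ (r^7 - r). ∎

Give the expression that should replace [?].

(r - 1)r(r + 1)(r^4 + r^2 + 1)

r^6 - 1 = (r^2 - 1)(r^4 + r^2 + 1), and r^2 - 1 = (r-1)(r+1).
So r(r^6 - 1) = (r - 1)r(r + 1)(r^4 + r^2 + 1).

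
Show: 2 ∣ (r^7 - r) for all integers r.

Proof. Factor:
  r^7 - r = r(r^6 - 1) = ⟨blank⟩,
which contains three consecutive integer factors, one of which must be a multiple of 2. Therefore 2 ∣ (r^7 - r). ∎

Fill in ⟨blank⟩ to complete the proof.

(r - 1)r(r + 1)(r^4 + r^2 + 1)

r^6 - 1 = (r^2 - 1)(r^4 + r^2 + 1), and r^2 - 1 = (r-1)(r+1).
So r(r^6 - 1) = (r - 1)r(r + 1)(r^4 + r^2 + 1).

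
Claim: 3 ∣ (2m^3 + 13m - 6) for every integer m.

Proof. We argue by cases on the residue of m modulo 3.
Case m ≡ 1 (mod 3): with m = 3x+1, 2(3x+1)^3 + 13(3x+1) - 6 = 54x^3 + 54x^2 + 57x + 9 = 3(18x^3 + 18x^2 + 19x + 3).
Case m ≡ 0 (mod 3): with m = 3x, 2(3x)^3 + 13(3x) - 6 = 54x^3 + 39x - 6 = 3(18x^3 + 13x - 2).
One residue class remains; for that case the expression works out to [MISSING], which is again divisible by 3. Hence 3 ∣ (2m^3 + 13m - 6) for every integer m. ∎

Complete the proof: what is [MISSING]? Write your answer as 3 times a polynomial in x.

3(18x^3 + 36x^2 + 37x + 12)

Only m ≡ 2 (mod 3) is unaccounted for. Put m = 3x+2:
2(3x+2)^3 + 13(3x+2) - 6 expands to 54x^3 + 108x^2 + 111x + 36,
and factoring out 3 leaves 3(18x^3 + 36x^2 + 37x + 12).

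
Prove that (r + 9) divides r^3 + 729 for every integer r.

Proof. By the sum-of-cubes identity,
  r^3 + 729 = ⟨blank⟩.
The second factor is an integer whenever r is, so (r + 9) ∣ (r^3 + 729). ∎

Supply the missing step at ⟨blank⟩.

Polynomial division of r^3 + 729 by r + 9 leaves remainder 0 and quotient r^2 - 9r + 81.
Hence r^3 + 729 = (r + 9)(r^2 - 9r + 81).

(r + 9)(r^2 - 9r + 81)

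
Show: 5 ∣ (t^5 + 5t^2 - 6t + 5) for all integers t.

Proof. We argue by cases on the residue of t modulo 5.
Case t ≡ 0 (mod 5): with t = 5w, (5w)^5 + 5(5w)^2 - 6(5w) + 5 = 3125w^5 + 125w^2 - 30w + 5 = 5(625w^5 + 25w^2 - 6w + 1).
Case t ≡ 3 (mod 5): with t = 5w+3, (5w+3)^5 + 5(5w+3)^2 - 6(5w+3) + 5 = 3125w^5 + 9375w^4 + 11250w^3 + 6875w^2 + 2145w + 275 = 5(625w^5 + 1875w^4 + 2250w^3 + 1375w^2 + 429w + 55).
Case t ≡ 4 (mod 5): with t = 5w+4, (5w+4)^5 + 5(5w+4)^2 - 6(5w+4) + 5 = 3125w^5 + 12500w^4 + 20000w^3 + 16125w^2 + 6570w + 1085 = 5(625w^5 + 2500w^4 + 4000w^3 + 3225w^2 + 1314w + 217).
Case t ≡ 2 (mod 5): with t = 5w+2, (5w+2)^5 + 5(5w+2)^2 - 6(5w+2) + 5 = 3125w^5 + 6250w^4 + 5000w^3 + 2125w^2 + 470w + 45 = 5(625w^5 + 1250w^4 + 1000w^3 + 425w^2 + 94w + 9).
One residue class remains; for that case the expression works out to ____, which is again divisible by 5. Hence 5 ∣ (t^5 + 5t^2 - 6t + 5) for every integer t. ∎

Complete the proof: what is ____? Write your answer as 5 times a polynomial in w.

The residues treated are {0, 3, 4, 2}, so the missing case is t ≡ 1 (mod 5); write t = 5w+1.
Then (5w+1)^5 + 5(5w+1)^2 - 6(5w+1) + 5 = 3125w^5 + 3125w^4 + 1250w^3 + 375w^2 + 45w + 5 = 5(625w^5 + 625w^4 + 250w^3 + 75w^2 + 9w + 1).

5(625w^5 + 625w^4 + 250w^3 + 75w^2 + 9w + 1)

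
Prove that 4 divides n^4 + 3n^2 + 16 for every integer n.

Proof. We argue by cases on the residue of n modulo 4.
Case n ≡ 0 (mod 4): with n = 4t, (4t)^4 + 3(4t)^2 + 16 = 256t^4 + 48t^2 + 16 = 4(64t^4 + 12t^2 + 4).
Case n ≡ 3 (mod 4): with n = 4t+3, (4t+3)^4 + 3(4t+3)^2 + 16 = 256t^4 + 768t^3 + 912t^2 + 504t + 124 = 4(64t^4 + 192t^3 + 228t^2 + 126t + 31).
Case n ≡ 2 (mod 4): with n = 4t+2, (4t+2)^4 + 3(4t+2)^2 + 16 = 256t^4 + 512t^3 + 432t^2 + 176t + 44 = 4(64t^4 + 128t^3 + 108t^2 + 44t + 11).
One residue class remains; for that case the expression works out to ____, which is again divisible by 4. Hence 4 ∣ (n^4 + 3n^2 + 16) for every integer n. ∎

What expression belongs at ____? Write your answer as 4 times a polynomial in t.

4(64t^4 + 64t^3 + 36t^2 + 10t + 5)

The residues treated are {0, 3, 2}, so the missing case is n ≡ 1 (mod 4); write n = 4t+1.
Then (4t+1)^4 + 3(4t+1)^2 + 16 = 256t^4 + 256t^3 + 144t^2 + 40t + 20 = 4(64t^4 + 64t^3 + 36t^2 + 10t + 5).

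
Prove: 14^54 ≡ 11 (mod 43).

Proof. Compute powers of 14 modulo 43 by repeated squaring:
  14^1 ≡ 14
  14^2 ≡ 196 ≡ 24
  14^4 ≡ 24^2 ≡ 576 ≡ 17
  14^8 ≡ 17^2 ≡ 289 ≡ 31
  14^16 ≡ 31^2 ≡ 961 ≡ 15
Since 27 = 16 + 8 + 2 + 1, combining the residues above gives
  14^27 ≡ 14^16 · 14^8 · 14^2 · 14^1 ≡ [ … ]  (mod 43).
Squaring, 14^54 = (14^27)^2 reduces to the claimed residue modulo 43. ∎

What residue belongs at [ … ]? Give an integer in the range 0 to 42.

Multiply the listed residues: 15 · 31 · 24 · 14 = 465 → 11160 → 156240.
Reducing modulo 43: 156240 = 3633·43 + 21, so 14^27 ≡ 21.

21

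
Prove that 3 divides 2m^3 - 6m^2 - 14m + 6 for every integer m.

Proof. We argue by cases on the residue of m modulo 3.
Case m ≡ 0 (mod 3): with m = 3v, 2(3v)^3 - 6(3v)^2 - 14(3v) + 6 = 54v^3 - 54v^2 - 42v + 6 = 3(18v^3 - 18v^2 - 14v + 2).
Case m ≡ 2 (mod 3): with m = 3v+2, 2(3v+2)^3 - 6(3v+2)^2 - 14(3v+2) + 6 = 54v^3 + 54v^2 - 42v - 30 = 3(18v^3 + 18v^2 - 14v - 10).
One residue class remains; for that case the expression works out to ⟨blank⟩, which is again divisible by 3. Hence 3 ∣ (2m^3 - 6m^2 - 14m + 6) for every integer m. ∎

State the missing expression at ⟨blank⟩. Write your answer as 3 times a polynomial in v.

The residues treated are {0, 2}, so the missing case is m ≡ 1 (mod 3); write m = 3v+1.
Then 2(3v+1)^3 - 6(3v+1)^2 - 14(3v+1) + 6 = 54v^3 - 60v - 12 = 3(18v^3 - 20v - 4).

3(18v^3 - 20v - 4)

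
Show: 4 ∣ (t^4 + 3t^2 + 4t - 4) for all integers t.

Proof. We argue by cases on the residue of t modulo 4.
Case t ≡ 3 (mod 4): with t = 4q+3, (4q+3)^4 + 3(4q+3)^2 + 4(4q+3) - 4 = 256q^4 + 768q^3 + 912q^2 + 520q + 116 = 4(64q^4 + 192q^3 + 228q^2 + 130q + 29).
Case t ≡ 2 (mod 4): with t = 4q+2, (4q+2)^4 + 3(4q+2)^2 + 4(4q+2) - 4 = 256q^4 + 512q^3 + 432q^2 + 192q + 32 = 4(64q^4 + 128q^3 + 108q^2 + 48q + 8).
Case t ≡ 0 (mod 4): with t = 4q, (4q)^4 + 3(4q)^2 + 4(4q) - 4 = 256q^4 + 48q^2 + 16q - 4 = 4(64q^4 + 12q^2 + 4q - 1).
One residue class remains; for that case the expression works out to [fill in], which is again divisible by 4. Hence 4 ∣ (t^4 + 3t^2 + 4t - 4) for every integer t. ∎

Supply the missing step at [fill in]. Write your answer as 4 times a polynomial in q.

Only t ≡ 1 (mod 4) is unaccounted for. Put t = 4q+1:
(4q+1)^4 + 3(4q+1)^2 + 4(4q+1) - 4 expands to 256q^4 + 256q^3 + 144q^2 + 56q + 4,
and factoring out 4 leaves 4(64q^4 + 64q^3 + 36q^2 + 14q + 1).

4(64q^4 + 64q^3 + 36q^2 + 14q + 1)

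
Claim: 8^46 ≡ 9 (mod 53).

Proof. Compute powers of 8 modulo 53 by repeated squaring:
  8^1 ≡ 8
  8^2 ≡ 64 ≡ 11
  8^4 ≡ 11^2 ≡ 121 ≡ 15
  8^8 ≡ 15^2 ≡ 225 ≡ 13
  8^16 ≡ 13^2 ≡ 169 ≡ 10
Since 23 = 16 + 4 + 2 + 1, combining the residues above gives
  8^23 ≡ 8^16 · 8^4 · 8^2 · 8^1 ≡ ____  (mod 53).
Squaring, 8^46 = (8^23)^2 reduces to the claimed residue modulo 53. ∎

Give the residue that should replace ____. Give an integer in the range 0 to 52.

Multiply the listed residues: 10 · 15 · 11 · 8 = 150 → 1650 → 13200.
Reducing modulo 53: 13200 = 249·53 + 3, so 8^23 ≡ 3.

3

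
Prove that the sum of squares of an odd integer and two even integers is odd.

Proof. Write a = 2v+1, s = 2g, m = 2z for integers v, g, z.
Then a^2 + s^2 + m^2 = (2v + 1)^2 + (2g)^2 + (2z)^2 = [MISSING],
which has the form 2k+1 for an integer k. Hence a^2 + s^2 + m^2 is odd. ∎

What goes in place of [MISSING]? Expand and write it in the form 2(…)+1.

2(2g^2 + 2v^2 + 2v + 2z^2) + 1

(2v + 1)^2 + (2g)^2 + (2z)^2 = 4g^2 + 4v^2 + 4v + 4z^2 + 1
= 2(2g^2 + 2v^2 + 2v + 2z^2) + 1.
Since 2g^2 + 2v^2 + 2v + 2z^2 is an integer, the sum of squares is of the form 2k+1 for an integer k.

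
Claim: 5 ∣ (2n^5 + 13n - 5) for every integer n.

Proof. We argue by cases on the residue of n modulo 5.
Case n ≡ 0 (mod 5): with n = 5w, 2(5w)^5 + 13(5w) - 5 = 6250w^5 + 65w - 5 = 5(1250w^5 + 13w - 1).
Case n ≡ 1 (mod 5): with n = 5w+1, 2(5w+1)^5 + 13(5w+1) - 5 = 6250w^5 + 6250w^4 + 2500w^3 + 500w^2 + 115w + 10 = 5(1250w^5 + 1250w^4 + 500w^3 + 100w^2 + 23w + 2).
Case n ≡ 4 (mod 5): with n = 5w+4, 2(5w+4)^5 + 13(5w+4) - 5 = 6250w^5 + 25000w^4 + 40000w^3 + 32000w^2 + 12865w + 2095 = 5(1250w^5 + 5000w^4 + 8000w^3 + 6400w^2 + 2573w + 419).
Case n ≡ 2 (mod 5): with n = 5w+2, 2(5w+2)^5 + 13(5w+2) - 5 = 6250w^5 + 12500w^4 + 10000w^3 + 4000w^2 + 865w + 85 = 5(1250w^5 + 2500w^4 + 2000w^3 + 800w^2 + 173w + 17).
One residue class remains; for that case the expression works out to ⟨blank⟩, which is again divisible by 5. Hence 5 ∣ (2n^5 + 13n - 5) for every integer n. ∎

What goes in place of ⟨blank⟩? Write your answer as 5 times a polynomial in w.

5(1250w^5 + 3750w^4 + 4500w^3 + 2700w^2 + 823w + 104)

Only n ≡ 3 (mod 5) is unaccounted for. Put n = 5w+3:
2(5w+3)^5 + 13(5w+3) - 5 expands to 6250w^5 + 18750w^4 + 22500w^3 + 13500w^2 + 4115w + 520,
and factoring out 5 leaves 5(1250w^5 + 3750w^4 + 4500w^3 + 2700w^2 + 823w + 104).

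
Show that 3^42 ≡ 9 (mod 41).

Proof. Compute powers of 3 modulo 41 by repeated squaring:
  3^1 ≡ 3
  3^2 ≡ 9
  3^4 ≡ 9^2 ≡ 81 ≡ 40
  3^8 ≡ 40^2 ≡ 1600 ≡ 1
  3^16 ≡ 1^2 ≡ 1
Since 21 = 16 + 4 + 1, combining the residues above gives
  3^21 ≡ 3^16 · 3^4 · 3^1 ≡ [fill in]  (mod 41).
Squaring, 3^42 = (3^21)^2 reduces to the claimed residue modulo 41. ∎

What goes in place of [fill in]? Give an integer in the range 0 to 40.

Multiply the listed residues: 1 · 40 · 3 = 40 → 120.
Reducing modulo 41: 120 = 2·41 + 38, so 3^21 ≡ 38.

38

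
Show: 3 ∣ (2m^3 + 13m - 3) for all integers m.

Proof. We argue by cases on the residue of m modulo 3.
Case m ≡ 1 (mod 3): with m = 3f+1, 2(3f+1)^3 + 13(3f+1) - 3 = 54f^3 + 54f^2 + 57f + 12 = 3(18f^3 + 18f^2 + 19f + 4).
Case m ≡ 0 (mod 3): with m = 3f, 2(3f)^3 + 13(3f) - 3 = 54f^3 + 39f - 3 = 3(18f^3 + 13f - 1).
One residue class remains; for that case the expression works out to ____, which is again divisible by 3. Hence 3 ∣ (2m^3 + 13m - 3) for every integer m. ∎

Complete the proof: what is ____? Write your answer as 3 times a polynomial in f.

3(18f^3 + 36f^2 + 37f + 13)

The residues treated are {1, 0}, so the missing case is m ≡ 2 (mod 3); write m = 3f+2.
Then 2(3f+2)^3 + 13(3f+2) - 3 = 54f^3 + 108f^2 + 111f + 39 = 3(18f^3 + 36f^2 + 37f + 13).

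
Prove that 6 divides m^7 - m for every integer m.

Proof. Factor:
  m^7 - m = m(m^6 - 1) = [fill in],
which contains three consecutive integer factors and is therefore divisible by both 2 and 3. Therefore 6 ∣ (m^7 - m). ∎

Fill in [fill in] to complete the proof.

m^6 - 1 = (m^2 - 1)(m^4 + m^2 + 1), and m^2 - 1 = (m-1)(m+1).
So m(m^6 - 1) = (m - 1)m(m + 1)(m^4 + m^2 + 1).

(m - 1)m(m + 1)(m^4 + m^2 + 1)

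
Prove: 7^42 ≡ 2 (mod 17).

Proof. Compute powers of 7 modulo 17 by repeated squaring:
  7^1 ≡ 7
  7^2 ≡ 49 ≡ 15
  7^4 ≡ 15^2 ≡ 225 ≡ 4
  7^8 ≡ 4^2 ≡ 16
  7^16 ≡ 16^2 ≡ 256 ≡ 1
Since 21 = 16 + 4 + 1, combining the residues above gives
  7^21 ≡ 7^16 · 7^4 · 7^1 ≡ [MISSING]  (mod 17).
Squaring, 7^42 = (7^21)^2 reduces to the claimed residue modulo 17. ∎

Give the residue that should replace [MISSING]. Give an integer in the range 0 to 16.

11

Multiply the listed residues: 1 · 4 · 7 = 4 → 28.
Reducing modulo 17: 28 = 1·17 + 11, so 7^21 ≡ 11.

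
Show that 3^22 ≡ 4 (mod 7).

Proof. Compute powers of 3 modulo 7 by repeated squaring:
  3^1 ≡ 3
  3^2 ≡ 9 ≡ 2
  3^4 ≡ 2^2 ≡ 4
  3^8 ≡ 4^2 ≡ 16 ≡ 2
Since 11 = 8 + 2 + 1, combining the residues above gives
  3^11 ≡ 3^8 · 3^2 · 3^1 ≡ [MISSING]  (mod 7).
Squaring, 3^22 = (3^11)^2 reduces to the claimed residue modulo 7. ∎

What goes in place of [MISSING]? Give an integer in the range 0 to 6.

5

3^8 · 3^2 · 3^1 ≡ 2 · 2 · 3 = 12.
12 mod 7 = 5, so 3^11 ≡ 5 (mod 7).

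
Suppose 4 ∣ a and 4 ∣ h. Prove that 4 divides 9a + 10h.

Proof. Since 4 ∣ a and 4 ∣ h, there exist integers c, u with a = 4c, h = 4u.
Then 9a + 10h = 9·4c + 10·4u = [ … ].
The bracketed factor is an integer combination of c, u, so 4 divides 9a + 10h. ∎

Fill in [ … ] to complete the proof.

Pull the common 4 out of every term: 9·4c + 10·4u = 4(9c + 10u).
9c + 10u is an integer, which exhibits the divisibility.

4(9c + 10u)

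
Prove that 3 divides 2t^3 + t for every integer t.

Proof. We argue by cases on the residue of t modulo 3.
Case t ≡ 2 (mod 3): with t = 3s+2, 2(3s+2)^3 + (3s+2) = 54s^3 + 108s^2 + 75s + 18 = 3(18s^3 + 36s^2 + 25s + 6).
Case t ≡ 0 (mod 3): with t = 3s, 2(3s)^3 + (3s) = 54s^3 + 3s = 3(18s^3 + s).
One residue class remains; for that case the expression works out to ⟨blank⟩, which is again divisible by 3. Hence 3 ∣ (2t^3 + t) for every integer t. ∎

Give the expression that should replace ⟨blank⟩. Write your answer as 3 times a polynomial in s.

The residues treated are {2, 0}, so the missing case is t ≡ 1 (mod 3); write t = 3s+1.
Then 2(3s+1)^3 + (3s+1) = 54s^3 + 54s^2 + 21s + 3 = 3(18s^3 + 18s^2 + 7s + 1).

3(18s^3 + 18s^2 + 7s + 1)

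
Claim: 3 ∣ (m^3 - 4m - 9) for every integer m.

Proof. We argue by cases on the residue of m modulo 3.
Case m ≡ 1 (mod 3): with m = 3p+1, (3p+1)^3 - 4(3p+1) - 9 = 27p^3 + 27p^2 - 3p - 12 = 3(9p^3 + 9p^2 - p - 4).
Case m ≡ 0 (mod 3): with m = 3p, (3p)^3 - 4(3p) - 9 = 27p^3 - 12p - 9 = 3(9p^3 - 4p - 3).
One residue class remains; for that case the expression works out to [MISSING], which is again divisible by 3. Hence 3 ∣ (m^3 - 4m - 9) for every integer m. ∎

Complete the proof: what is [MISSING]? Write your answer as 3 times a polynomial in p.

Only m ≡ 2 (mod 3) is unaccounted for. Put m = 3p+2:
(3p+2)^3 - 4(3p+2) - 9 expands to 27p^3 + 54p^2 + 24p - 9,
and factoring out 3 leaves 3(9p^3 + 18p^2 + 8p - 3).

3(9p^3 + 18p^2 + 8p - 3)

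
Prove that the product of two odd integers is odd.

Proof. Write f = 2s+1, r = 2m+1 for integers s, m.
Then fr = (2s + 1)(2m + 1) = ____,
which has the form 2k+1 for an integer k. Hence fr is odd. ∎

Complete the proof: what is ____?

Expanding: (2s + 1)(2m + 1) = 4ms + 2m + 2s + 1.
Every term except the constant is even, so this is 2(2ms + m + s) + 1,
and 2ms + m + s ∈ ℤ gives the required form.

2(2ms + m + s) + 1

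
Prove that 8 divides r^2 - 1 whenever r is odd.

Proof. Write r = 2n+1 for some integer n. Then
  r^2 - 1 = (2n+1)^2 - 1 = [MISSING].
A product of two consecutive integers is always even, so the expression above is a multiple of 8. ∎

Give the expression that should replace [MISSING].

4n(n + 1)

(2n+1)^2 - 1 = 4n^2 + 4n + 1 - 1 = 4n^2 + 4n = 4n(n+1).
Since n and n+1 are consecutive, n(n+1) is even, and 4·(even) is a multiple of 8.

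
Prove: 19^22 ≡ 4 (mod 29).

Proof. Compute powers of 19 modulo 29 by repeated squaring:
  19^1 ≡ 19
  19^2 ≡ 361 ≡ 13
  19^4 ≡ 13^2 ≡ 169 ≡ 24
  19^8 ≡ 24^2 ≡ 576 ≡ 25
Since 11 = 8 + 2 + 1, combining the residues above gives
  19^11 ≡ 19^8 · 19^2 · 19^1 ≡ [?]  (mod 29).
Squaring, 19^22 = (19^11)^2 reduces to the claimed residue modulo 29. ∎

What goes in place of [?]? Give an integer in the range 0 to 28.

Multiply the listed residues: 25 · 13 · 19 = 325 → 6175.
Reducing modulo 29: 6175 = 212·29 + 27, so 19^11 ≡ 27.

27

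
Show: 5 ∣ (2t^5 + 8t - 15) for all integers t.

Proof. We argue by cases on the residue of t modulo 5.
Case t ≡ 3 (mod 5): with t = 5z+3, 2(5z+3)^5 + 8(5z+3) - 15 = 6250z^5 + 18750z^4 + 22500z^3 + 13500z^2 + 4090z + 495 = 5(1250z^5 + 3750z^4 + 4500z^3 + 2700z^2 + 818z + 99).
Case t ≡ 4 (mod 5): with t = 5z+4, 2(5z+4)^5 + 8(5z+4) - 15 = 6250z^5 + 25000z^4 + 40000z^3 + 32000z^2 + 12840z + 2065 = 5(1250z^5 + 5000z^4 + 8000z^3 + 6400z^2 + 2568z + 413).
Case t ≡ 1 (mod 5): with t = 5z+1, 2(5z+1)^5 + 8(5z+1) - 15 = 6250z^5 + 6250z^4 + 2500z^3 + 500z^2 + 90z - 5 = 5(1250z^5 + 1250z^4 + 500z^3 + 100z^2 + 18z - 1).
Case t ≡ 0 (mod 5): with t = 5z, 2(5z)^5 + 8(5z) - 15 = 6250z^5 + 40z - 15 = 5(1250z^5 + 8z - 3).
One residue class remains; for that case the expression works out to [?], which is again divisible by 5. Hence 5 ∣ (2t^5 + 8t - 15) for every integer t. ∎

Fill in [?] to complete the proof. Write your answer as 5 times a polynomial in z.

Only t ≡ 2 (mod 5) is unaccounted for. Put t = 5z+2:
2(5z+2)^5 + 8(5z+2) - 15 expands to 6250z^5 + 12500z^4 + 10000z^3 + 4000z^2 + 840z + 65,
and factoring out 5 leaves 5(1250z^5 + 2500z^4 + 2000z^3 + 800z^2 + 168z + 13).

5(1250z^5 + 2500z^4 + 2000z^3 + 800z^2 + 168z + 13)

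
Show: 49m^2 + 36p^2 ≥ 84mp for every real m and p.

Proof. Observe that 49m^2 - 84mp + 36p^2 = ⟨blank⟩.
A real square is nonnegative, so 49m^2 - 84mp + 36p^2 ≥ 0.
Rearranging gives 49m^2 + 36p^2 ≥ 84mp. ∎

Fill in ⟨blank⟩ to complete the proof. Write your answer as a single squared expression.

The leading and trailing coefficients are 7^2 and 6^2, and 84 = 2·7·6, so the trinomial is (7m - 6p)^2.
Hence 49m^2 - 84mp + 36p^2 ≥ 0.

(7m - 6p)^2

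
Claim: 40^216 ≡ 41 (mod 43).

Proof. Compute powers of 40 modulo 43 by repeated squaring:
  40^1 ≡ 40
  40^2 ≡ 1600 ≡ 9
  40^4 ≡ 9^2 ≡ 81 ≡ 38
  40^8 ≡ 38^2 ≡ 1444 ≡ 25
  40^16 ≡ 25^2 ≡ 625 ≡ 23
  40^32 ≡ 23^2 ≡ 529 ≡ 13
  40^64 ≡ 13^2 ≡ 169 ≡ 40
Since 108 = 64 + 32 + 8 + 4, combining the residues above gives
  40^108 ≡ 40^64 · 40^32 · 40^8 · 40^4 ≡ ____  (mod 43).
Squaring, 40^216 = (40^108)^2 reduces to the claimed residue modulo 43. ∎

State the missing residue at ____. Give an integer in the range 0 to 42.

40^64 · 40^32 · 40^8 · 40^4 ≡ 40 · 13 · 25 · 38 = 494000.
494000 mod 43 = 16, so 40^108 ≡ 16 (mod 43).

16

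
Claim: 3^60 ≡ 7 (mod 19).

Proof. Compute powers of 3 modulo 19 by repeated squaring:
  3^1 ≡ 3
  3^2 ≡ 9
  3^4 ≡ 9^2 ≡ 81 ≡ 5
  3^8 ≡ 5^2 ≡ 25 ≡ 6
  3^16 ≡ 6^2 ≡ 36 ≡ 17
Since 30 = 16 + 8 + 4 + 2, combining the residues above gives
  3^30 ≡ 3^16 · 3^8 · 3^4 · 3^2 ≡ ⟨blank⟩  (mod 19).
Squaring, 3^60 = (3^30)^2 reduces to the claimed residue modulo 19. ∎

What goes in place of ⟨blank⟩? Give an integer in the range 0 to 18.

11

3^16 · 3^8 · 3^4 · 3^2 ≡ 17 · 6 · 5 · 9 = 4590.
4590 mod 19 = 11, so 3^30 ≡ 11 (mod 19).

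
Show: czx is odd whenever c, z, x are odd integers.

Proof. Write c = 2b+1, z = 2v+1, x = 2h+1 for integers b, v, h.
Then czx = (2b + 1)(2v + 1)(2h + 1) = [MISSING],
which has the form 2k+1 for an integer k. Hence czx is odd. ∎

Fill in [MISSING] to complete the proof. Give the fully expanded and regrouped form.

2(4bhv + 2bh + 2bv + b + 2hv + h + v) + 1

Expanding: (2b + 1)(2v + 1)(2h + 1) = 8bhv + 4bh + 4bv + 2b + 4hv + 2h + 2v + 1.
Every term except the constant is even, so this is 2(4bhv + 2bh + 2bv + b + 2hv + h + v) + 1,
and 4bhv + 2bh + 2bv + b + 2hv + h + v ∈ ℤ gives the required form.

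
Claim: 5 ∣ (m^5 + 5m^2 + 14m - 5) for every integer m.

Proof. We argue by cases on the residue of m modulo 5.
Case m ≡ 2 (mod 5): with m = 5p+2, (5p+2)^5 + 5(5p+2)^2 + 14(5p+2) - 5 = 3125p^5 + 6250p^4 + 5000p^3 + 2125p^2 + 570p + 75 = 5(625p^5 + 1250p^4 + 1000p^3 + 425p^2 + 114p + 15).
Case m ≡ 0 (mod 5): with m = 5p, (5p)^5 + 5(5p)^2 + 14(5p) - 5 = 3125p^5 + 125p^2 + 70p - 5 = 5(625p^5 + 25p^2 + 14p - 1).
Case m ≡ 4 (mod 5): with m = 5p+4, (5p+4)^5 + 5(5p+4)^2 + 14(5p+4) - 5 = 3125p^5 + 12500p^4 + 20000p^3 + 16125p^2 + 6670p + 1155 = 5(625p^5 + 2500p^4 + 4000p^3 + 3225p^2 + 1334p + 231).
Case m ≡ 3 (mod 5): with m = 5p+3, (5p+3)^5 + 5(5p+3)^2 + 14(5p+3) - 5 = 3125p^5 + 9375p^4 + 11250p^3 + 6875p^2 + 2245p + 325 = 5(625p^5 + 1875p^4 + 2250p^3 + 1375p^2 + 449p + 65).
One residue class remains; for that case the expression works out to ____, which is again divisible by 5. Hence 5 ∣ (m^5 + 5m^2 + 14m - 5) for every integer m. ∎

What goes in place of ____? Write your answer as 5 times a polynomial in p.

5(625p^5 + 625p^4 + 250p^3 + 75p^2 + 29p + 3)

Only m ≡ 1 (mod 5) is unaccounted for. Put m = 5p+1:
(5p+1)^5 + 5(5p+1)^2 + 14(5p+1) - 5 expands to 3125p^5 + 3125p^4 + 1250p^3 + 375p^2 + 145p + 15,
and factoring out 5 leaves 5(625p^5 + 625p^4 + 250p^3 + 75p^2 + 29p + 3).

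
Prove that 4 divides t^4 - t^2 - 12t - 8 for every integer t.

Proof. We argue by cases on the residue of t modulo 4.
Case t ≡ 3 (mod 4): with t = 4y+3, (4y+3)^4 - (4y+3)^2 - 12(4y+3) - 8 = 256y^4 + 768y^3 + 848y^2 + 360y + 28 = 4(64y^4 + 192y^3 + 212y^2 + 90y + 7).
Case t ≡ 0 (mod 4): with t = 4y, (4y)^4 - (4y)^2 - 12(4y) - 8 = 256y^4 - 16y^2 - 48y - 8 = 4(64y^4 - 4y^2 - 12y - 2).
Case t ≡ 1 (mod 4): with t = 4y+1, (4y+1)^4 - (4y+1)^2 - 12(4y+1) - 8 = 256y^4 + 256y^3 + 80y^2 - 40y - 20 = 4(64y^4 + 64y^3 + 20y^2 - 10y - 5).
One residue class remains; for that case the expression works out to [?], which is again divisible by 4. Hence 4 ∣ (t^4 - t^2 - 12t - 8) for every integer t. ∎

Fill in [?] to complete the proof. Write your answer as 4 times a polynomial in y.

4(64y^4 + 128y^3 + 92y^2 + 16y - 5)

The residues treated are {3, 0, 1}, so the missing case is t ≡ 2 (mod 4); write t = 4y+2.
Then (4y+2)^4 - (4y+2)^2 - 12(4y+2) - 8 = 256y^4 + 512y^3 + 368y^2 + 64y - 20 = 4(64y^4 + 128y^3 + 92y^2 + 16y - 5).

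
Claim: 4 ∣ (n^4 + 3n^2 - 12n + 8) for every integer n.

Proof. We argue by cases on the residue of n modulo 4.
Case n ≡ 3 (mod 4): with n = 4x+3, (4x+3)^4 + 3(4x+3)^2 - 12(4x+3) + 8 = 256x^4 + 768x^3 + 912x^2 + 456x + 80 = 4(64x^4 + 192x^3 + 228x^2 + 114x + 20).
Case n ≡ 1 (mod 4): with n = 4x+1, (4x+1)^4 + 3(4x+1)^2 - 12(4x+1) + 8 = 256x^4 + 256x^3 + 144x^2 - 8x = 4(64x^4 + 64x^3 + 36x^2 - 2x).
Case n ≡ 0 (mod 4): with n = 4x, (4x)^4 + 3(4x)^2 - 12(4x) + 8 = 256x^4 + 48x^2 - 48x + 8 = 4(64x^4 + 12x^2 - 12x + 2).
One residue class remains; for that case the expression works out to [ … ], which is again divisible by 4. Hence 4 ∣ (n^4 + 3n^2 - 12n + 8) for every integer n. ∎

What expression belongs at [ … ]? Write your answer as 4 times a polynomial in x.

The residues treated are {3, 1, 0}, so the missing case is n ≡ 2 (mod 4); write n = 4x+2.
Then (4x+2)^4 + 3(4x+2)^2 - 12(4x+2) + 8 = 256x^4 + 512x^3 + 432x^2 + 128x + 12 = 4(64x^4 + 128x^3 + 108x^2 + 32x + 3).

4(64x^4 + 128x^3 + 108x^2 + 32x + 3)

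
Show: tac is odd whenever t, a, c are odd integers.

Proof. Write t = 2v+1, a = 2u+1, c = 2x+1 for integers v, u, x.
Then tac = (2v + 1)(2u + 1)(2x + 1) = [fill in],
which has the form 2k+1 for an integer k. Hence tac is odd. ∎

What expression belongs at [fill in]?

Expanding: (2v + 1)(2u + 1)(2x + 1) = 8uvx + 4uv + 4ux + 2u + 4vx + 2v + 2x + 1.
Every term except the constant is even, so this is 2(4uvx + 2uv + 2ux + u + 2vx + v + x) + 1,
and 4uvx + 2uv + 2ux + u + 2vx + v + x ∈ ℤ gives the required form.

2(4uvx + 2uv + 2ux + u + 2vx + v + x) + 1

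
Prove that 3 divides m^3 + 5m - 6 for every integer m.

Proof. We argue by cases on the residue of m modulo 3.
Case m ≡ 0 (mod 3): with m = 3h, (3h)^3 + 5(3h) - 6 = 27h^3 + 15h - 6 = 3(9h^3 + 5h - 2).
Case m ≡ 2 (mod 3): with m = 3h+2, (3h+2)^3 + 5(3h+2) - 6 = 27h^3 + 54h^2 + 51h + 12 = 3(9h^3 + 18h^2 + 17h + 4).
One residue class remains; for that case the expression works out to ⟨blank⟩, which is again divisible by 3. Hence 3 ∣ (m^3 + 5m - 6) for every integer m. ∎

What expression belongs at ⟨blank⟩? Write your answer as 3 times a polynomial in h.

Only m ≡ 1 (mod 3) is unaccounted for. Put m = 3h+1:
(3h+1)^3 + 5(3h+1) - 6 expands to 27h^3 + 27h^2 + 24h,
and factoring out 3 leaves 3(9h^3 + 9h^2 + 8h).

3(9h^3 + 9h^2 + 8h)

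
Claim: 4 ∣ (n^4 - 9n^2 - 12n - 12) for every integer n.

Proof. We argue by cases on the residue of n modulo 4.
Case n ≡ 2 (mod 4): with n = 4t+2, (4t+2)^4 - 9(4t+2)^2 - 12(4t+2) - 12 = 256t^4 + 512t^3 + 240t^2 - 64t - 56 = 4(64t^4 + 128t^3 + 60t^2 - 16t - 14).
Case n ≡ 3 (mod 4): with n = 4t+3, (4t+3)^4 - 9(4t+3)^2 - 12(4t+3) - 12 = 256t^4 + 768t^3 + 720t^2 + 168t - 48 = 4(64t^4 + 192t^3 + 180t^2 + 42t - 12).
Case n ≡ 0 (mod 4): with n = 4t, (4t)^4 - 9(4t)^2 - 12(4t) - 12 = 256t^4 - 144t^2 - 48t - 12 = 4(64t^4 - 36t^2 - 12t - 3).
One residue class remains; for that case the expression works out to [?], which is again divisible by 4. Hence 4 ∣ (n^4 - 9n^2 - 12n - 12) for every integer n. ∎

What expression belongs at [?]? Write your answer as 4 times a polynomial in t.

Only n ≡ 1 (mod 4) is unaccounted for. Put n = 4t+1:
(4t+1)^4 - 9(4t+1)^2 - 12(4t+1) - 12 expands to 256t^4 + 256t^3 - 48t^2 - 104t - 32,
and factoring out 4 leaves 4(64t^4 + 64t^3 - 12t^2 - 26t - 8).

4(64t^4 + 64t^3 - 12t^2 - 26t - 8)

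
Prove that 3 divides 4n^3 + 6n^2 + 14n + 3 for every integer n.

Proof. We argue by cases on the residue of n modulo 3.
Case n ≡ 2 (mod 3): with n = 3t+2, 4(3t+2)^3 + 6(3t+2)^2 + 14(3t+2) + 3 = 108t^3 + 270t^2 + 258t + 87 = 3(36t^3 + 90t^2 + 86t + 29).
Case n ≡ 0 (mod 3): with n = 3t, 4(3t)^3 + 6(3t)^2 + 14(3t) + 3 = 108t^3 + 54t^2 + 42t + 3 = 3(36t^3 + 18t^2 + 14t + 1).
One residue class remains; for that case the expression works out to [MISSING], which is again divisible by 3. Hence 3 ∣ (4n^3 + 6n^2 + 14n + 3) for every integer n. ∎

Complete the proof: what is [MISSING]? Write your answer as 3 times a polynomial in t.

3(36t^3 + 54t^2 + 38t + 9)

The residues treated are {2, 0}, so the missing case is n ≡ 1 (mod 3); write n = 3t+1.
Then 4(3t+1)^3 + 6(3t+1)^2 + 14(3t+1) + 3 = 108t^3 + 162t^2 + 114t + 27 = 3(36t^3 + 54t^2 + 38t + 9).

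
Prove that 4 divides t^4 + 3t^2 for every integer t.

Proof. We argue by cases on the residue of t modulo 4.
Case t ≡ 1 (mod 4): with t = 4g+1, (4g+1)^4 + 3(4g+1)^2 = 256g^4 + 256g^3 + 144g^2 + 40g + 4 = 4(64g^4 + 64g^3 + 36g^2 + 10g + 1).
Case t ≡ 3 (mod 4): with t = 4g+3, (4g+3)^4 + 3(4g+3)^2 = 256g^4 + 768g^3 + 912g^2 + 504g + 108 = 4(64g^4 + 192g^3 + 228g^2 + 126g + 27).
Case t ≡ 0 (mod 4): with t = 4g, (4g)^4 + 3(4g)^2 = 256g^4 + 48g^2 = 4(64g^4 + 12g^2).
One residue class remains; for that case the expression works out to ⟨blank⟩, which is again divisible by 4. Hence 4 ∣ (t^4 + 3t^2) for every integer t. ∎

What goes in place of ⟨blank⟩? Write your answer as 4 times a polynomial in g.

4(64g^4 + 128g^3 + 108g^2 + 44g + 7)

Only t ≡ 2 (mod 4) is unaccounted for. Put t = 4g+2:
(4g+2)^4 + 3(4g+2)^2 expands to 256g^4 + 512g^3 + 432g^2 + 176g + 28,
and factoring out 4 leaves 4(64g^4 + 128g^3 + 108g^2 + 44g + 7).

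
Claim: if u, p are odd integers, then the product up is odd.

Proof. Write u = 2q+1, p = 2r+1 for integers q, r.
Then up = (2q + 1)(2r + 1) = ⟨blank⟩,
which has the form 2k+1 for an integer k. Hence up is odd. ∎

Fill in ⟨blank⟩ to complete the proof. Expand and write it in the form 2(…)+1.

(2q + 1)(2r + 1) = 4qr + 2q + 2r + 1
= 2(2qr + q + r) + 1.
Since 2qr + q + r is an integer, the product is of the form 2k+1 for an integer k.

2(2qr + q + r) + 1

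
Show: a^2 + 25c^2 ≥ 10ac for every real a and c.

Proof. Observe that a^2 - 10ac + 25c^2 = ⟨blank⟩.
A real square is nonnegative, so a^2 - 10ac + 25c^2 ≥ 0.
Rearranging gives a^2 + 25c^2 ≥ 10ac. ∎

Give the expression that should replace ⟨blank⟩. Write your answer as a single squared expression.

The leading and trailing coefficients are 1^2 and 5^2, and 10 = 2·1·5, so the trinomial is (a - 5c)^2.
Hence a^2 - 10ac + 25c^2 ≥ 0.

(a - 5c)^2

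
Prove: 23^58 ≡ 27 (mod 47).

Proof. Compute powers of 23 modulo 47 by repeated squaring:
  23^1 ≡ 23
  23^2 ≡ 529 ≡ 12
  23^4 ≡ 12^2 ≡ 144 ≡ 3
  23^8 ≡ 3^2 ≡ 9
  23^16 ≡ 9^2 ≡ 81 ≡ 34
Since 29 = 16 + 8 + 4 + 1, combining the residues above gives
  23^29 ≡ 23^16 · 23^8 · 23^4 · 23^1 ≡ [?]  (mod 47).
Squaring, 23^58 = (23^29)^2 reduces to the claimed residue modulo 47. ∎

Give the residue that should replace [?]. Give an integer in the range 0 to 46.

Multiply the listed residues: 34 · 9 · 3 · 23 = 306 → 918 → 21114.
Reducing modulo 47: 21114 = 449·47 + 11, so 23^29 ≡ 11.

11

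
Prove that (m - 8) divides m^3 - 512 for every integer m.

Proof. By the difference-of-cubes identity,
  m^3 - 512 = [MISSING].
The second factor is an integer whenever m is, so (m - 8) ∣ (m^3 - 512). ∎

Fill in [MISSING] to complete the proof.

(m - 8)(m^2 + 8m + 64)

a^3 - b^3 = (a - b)(a^2 + ab + b^2). With a = m, b = 8:
m^3 - 512 = (m - 8)(m^2 + 8m + 64).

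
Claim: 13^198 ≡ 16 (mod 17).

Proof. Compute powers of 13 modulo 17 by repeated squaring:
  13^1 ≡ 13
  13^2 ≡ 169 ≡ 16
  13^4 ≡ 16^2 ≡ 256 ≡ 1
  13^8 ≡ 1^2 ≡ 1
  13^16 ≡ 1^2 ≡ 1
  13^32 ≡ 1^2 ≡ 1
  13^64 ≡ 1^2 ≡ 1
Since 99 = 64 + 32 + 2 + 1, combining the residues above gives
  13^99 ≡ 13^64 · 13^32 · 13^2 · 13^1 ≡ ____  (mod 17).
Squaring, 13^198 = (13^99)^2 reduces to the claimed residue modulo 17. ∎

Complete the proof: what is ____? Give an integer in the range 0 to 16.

4

13^64 · 13^32 · 13^2 · 13^1 ≡ 1 · 1 · 16 · 13 = 208.
208 mod 17 = 4, so 13^99 ≡ 4 (mod 17).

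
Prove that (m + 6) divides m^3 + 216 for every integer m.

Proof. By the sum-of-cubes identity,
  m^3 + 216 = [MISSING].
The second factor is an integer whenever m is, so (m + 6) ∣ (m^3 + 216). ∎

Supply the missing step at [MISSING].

Polynomial division of m^3 + 216 by m + 6 leaves remainder 0 and quotient m^2 - 6m + 36.
Hence m^3 + 216 = (m + 6)(m^2 - 6m + 36).

(m + 6)(m^2 - 6m + 36)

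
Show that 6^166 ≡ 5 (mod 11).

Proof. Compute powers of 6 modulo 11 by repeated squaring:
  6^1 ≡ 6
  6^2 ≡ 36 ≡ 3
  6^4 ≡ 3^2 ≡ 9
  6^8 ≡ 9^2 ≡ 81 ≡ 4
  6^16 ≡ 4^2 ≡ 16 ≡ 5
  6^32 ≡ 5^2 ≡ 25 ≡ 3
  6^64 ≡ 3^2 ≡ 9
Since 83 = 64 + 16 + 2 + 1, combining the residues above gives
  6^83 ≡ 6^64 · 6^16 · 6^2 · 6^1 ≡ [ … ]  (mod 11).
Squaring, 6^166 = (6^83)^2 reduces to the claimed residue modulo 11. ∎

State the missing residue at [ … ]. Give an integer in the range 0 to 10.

7

6^64 · 6^16 · 6^2 · 6^1 ≡ 9 · 5 · 3 · 6 = 810.
810 mod 11 = 7, so 6^83 ≡ 7 (mod 11).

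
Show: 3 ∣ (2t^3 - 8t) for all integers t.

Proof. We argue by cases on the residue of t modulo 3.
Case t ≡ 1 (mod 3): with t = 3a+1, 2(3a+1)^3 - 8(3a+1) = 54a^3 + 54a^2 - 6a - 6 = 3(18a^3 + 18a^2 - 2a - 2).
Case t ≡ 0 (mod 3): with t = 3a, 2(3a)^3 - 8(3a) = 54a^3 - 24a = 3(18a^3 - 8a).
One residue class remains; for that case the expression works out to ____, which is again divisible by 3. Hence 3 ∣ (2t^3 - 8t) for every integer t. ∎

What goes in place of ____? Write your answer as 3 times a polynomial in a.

3(18a^3 + 36a^2 + 16a)

The residues treated are {1, 0}, so the missing case is t ≡ 2 (mod 3); write t = 3a+2.
Then 2(3a+2)^3 - 8(3a+2) = 54a^3 + 108a^2 + 48a = 3(18a^3 + 36a^2 + 16a).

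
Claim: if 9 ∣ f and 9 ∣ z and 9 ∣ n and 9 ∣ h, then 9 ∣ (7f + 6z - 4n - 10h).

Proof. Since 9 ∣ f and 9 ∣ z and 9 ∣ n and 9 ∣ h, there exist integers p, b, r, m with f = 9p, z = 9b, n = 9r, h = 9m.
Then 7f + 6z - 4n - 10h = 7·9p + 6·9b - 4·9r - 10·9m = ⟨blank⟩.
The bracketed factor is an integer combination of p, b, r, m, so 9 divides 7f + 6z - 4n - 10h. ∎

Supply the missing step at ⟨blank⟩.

Pull the common 9 out of every term: 7·9p + 6·9b - 4·9r - 10·9m = 9(6b - 10m + 7p - 4r).
6b - 10m + 7p - 4r is an integer, which exhibits the divisibility.

9(6b - 10m + 7p - 4r)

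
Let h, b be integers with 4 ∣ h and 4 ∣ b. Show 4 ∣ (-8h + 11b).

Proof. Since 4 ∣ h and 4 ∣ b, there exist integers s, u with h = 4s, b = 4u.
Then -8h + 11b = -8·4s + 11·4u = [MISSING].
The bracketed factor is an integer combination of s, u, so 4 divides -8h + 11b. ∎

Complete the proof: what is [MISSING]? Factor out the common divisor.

4(-8s + 11u)

Pull the common 4 out of every term: -8·4s + 11·4u = 4(-8s + 11u).
-8s + 11u is an integer, which exhibits the divisibility.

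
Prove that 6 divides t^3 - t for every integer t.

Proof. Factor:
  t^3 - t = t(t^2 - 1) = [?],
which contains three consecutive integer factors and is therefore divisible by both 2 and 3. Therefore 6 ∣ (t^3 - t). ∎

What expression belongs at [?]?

t(t^2 - 1) = t(t - 1)(t + 1) = (t - 1)t(t + 1).
These three factors are consecutive integers, so their product is divisible by 6.

(t - 1)t(t + 1)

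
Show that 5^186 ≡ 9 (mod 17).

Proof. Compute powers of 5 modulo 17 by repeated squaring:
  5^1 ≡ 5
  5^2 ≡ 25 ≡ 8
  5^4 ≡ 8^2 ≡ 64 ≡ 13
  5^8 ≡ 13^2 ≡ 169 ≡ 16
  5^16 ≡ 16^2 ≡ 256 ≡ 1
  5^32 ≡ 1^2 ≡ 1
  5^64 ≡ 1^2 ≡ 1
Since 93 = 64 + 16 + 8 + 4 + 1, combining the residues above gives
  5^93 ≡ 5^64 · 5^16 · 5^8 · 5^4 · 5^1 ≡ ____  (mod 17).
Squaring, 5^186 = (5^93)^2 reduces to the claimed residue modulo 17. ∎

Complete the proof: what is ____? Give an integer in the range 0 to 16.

5^64 · 5^16 · 5^8 · 5^4 · 5^1 ≡ 1 · 1 · 16 · 13 · 5 = 1040.
1040 mod 17 = 3, so 5^93 ≡ 3 (mod 17).

3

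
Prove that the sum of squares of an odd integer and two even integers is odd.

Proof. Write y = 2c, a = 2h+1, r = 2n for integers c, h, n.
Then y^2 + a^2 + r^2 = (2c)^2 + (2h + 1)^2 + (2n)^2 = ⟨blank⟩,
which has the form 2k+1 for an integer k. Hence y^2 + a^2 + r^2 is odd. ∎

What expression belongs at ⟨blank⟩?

Expanding: (2c)^2 + (2h + 1)^2 + (2n)^2 = 4c^2 + 4h^2 + 4h + 4n^2 + 1.
Every term except the constant is even, so this is 2(2c^2 + 2h^2 + 2h + 2n^2) + 1,
and 2c^2 + 2h^2 + 2h + 2n^2 ∈ ℤ gives the required form.

2(2c^2 + 2h^2 + 2h + 2n^2) + 1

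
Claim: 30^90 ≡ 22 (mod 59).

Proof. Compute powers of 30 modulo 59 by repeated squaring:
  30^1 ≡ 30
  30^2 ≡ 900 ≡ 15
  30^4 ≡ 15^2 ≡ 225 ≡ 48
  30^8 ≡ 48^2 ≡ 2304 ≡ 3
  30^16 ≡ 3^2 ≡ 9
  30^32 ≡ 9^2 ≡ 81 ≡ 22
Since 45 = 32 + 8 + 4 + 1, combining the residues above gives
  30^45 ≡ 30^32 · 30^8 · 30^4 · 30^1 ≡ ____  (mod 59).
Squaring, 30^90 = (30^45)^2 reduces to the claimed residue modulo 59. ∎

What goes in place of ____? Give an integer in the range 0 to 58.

30^32 · 30^8 · 30^4 · 30^1 ≡ 22 · 3 · 48 · 30 = 95040.
95040 mod 59 = 50, so 30^45 ≡ 50 (mod 59).

50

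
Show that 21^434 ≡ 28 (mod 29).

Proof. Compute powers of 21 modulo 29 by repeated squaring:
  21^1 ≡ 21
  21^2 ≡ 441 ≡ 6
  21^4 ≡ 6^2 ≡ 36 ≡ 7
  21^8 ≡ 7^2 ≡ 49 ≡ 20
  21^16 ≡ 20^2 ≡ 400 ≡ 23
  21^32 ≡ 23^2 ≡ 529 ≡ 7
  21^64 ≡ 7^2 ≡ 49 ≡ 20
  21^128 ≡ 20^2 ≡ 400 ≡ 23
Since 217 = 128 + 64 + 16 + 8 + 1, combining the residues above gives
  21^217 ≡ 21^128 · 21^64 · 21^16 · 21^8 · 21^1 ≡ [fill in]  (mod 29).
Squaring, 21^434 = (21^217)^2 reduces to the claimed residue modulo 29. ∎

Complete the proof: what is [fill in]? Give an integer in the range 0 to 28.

21^128 · 21^64 · 21^16 · 21^8 · 21^1 ≡ 23 · 20 · 23 · 20 · 21 = 4443600.
4443600 mod 29 = 17, so 21^217 ≡ 17 (mod 29).

17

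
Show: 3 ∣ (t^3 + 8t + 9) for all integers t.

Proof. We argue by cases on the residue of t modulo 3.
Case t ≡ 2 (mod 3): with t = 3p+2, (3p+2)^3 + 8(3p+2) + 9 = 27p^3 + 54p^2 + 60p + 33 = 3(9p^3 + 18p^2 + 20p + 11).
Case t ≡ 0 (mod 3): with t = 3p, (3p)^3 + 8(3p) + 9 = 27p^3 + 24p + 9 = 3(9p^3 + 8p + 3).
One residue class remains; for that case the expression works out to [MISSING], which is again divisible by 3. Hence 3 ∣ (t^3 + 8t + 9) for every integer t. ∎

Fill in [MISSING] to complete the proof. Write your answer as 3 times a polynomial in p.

3(9p^3 + 9p^2 + 11p + 6)

The residues treated are {2, 0}, so the missing case is t ≡ 1 (mod 3); write t = 3p+1.
Then (3p+1)^3 + 8(3p+1) + 9 = 27p^3 + 27p^2 + 33p + 18 = 3(9p^3 + 9p^2 + 11p + 6).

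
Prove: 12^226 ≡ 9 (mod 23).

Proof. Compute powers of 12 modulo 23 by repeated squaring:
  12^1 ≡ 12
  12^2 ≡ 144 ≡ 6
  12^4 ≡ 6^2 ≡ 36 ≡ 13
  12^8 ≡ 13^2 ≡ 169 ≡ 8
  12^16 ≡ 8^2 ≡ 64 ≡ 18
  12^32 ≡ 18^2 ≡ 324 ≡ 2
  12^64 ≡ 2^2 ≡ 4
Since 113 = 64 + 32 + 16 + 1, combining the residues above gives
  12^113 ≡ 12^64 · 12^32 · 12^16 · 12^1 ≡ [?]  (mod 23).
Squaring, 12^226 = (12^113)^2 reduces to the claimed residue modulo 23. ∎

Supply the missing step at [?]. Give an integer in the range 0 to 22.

3

Multiply the listed residues: 4 · 2 · 18 · 12 = 8 → 144 → 1728.
Reducing modulo 23: 1728 = 75·23 + 3, so 12^113 ≡ 3.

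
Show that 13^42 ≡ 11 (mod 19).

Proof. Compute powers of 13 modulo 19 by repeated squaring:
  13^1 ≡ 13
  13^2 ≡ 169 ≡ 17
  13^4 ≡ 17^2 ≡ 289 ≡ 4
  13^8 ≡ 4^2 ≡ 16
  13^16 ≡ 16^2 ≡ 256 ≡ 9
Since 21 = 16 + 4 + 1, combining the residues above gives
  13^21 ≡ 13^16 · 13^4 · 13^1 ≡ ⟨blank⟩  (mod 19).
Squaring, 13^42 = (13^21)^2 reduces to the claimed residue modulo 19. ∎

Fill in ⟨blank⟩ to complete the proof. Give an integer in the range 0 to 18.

13^16 · 13^4 · 13^1 ≡ 9 · 4 · 13 = 468.
468 mod 19 = 12, so 13^21 ≡ 12 (mod 19).

12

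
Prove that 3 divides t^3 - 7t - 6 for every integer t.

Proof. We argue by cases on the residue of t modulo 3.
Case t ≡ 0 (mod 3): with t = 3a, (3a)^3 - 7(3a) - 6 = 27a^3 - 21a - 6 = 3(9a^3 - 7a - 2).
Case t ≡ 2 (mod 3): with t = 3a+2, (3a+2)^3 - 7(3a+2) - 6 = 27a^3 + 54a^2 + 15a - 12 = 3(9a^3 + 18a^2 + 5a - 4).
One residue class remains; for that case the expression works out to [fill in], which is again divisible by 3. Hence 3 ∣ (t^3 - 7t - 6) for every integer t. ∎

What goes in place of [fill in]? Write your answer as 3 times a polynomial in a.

The residues treated are {0, 2}, so the missing case is t ≡ 1 (mod 3); write t = 3a+1.
Then (3a+1)^3 - 7(3a+1) - 6 = 27a^3 + 27a^2 - 12a - 12 = 3(9a^3 + 9a^2 - 4a - 4).

3(9a^3 + 9a^2 - 4a - 4)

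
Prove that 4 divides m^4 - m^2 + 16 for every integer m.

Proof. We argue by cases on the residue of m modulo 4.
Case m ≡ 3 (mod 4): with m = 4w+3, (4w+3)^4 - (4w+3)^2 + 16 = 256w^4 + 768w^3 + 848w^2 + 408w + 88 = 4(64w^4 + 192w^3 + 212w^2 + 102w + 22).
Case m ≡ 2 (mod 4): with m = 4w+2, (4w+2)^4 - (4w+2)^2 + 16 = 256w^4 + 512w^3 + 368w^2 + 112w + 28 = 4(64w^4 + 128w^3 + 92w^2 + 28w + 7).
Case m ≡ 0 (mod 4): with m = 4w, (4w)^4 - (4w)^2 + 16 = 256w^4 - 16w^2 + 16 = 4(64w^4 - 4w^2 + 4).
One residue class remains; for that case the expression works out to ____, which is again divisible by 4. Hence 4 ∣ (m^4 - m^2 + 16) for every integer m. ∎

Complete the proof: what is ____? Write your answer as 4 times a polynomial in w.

4(64w^4 + 64w^3 + 20w^2 + 2w + 4)

Only m ≡ 1 (mod 4) is unaccounted for. Put m = 4w+1:
(4w+1)^4 - (4w+1)^2 + 16 expands to 256w^4 + 256w^3 + 80w^2 + 8w + 16,
and factoring out 4 leaves 4(64w^4 + 64w^3 + 20w^2 + 2w + 4).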